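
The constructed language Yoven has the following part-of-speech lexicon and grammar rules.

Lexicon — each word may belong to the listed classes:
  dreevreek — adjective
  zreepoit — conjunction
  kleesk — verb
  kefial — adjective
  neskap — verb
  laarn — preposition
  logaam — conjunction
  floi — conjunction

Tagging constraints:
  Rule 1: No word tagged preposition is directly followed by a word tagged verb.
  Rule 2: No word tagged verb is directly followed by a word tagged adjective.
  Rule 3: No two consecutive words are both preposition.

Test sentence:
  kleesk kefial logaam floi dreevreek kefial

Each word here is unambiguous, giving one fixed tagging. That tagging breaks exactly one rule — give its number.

Fixed tagging: verb adjective conjunction conjunction adjective adjective.
Rule check: R1 ok, R2 fails, R3 ok.
Only rule 2 fails.

2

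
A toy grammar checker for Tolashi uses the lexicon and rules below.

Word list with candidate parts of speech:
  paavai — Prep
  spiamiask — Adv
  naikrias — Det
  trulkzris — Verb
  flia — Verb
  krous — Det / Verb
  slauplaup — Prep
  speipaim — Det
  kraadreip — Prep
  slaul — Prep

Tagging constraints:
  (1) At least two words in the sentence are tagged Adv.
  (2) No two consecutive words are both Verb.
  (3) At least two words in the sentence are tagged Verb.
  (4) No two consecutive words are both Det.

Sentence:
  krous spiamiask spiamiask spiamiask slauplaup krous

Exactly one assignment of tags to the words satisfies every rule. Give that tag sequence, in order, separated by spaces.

Verb Adv Adv Adv Prep Verb

Candidates per position — 1:krous {Det,Verb}; 2:spiamiask {Adv}; 3:spiamiask {Adv}; 4:spiamiask {Adv}; 5:slauplaup {Prep}; 6:krous {Det,Verb}.
At position 1, choosing Det makes rule 3 impossible to satisfy; hence Verb.
At position 6, choosing Det makes rule 3 impossible to satisfy; hence Verb.
The unique satisfying tagging is: Verb Adv Adv Adv Prep Verb.
Rule-by-rule: rule 1 ok; rule 2 ok; rule 3 ok; rule 4 ok.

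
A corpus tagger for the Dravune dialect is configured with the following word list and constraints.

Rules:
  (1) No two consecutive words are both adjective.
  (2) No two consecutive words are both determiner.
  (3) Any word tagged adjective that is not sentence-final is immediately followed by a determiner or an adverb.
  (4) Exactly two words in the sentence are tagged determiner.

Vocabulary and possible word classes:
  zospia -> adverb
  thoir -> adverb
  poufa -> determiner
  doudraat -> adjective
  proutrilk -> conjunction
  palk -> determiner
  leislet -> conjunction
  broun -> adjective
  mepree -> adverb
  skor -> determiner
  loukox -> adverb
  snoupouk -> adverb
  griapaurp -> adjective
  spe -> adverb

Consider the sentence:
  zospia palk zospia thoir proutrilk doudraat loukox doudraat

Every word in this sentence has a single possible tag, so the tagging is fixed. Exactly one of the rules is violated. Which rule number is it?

Fixed tagging: adverb determiner adverb adverb conjunction adjective adverb adjective.
Applying the rules: R1 ok, R2 ok, R3 ok, R4 fails.
Only rule 4 fails.

4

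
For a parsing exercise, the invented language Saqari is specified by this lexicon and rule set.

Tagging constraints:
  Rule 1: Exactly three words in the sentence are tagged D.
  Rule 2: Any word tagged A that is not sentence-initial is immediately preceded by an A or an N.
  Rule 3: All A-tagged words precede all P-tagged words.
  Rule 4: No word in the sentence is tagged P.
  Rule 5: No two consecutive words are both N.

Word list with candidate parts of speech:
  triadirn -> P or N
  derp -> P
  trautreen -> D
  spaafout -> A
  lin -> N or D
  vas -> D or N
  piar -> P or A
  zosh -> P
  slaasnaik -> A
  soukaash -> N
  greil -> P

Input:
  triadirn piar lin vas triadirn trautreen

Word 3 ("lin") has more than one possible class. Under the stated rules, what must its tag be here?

Candidates per position — 1:triadirn {P,N}; 2:piar {P,A}; 3:lin {N,D}; 4:vas {D,N}; 5:triadirn {P,N}; 6:trautreen {D}.
If word 1 were P, no tagging could satisfy rule 4; so word 1 is N.
If word 2 were P, no tagging could satisfy rule 4; so word 2 is A.
If word 3 were N, no tagging could satisfy rule 1; so word 3 is D.
If word 4 were N, no tagging could satisfy rule 1; so word 4 is D.
If word 5 were P, no tagging could satisfy rule 4; so word 5 is N.
The only consistent sequence is: N A D D N D.
Checking: rule 1 holds; rule 2 holds; rule 3 holds; rule 4 holds; rule 5 holds.

D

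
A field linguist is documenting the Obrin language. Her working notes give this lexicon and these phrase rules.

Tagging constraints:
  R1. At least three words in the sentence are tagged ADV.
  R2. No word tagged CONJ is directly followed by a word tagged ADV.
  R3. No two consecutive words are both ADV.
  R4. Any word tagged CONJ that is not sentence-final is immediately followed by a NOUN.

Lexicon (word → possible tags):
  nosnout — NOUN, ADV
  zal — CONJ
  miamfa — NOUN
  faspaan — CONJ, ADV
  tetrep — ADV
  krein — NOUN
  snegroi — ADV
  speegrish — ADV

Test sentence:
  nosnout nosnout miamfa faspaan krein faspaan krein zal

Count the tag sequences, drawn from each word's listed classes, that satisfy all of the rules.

2

Candidates per position — 1:nosnout {NOUN,ADV}; 2:nosnout {NOUN,ADV}; 3:miamfa {NOUN}; 4:faspaan {CONJ,ADV}; 5:krein {NOUN}; 6:faspaan {CONJ,ADV}; 7:krein {NOUN}; 8:zal {CONJ}.
There are 16 candidate sequences in total.
The sequences that satisfy every rule: NOUN ADV NOUN ADV NOUN ADV NOUN CONJ; ADV NOUN NOUN ADV NOUN ADV NOUN CONJ.
Count = 2.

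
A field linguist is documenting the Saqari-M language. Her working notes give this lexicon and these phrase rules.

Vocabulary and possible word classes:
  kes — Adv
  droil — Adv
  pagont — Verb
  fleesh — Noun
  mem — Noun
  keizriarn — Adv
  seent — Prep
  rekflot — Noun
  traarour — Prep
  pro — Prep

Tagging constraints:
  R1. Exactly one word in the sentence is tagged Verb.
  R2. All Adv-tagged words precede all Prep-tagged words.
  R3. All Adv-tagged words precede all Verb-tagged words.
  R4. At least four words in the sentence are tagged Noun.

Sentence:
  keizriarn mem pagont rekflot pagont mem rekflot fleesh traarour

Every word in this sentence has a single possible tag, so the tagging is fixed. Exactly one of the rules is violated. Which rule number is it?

Fixed tagging: Adv Noun Verb Noun Verb Noun Noun Noun Prep.
Rule check: R1 ✗, R2 ✓, R3 ✓, R4 ✓.
Only rule 1 fails.

1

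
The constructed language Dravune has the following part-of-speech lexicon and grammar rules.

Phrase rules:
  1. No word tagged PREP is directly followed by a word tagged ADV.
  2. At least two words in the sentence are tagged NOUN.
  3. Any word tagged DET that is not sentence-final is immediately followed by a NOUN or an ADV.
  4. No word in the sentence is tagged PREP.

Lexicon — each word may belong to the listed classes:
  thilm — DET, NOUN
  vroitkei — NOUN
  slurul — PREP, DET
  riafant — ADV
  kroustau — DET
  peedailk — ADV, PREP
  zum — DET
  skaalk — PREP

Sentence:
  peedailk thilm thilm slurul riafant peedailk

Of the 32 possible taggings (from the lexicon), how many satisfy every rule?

Candidates per position — 1:peedailk {ADV,PREP}; 2:thilm {DET,NOUN}; 3:thilm {DET,NOUN}; 4:slurul {PREP,DET}; 5:riafant {ADV}; 6:peedailk {ADV,PREP}.
There are 32 candidate sequences in total.
The sequences that satisfy every rule: ADV NOUN NOUN DET ADV ADV.
Count = 1.

1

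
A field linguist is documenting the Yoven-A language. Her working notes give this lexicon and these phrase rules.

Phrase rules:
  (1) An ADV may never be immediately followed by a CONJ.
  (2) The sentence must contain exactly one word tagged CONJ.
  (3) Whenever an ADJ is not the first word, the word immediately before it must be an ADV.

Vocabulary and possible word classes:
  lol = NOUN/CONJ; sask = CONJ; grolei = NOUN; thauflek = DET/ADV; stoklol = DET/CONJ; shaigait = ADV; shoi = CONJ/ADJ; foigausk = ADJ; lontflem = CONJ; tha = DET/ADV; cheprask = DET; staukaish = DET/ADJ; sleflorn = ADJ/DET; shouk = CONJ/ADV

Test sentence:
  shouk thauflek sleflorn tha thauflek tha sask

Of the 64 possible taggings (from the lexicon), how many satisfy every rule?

12

Candidates per position — 1:shouk {CONJ,ADV}; 2:thauflek {DET,ADV}; 3:sleflorn {ADJ,DET}; 4:tha {DET,ADV}; 5:thauflek {DET,ADV}; 6:tha {DET,ADV}; 7:sask {CONJ}.
There are 64 candidate sequences in total.
Checking each against the rules leaves 12 sequences.
Count = 12.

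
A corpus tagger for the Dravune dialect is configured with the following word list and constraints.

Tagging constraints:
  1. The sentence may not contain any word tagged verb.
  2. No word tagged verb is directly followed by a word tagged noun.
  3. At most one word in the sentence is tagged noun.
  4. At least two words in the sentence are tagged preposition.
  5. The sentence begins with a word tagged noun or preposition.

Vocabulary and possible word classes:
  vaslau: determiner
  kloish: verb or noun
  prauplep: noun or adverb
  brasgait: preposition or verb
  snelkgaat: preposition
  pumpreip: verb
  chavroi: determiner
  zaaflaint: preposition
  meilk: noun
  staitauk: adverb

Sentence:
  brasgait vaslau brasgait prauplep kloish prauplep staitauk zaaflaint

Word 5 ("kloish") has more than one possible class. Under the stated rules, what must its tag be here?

Candidates per position — 1:brasgait {preposition,verb}; 2:vaslau {determiner}; 3:brasgait {preposition,verb}; 4:prauplep {noun,adverb}; 5:kloish {verb,noun}; 6:prauplep {noun,adverb}; 7:staitauk {adverb}; 8:zaaflaint {preposition}.
Position 1: verb is ruled out by rule 1; that leaves preposition.
Position 3: verb is ruled out by rule 1; that leaves preposition.
Position 5: verb is ruled out by rule 1; that leaves noun.
Position 6: noun is ruled out by rule 3; that leaves adverb.
Position 4: noun is ruled out by rule 3; that leaves adverb.
That leaves exactly one tagging: preposition determiner preposition adverb noun adverb adverb preposition.
Verifying each rule — rule 1 ✓; rule 2 ✓; rule 3 ✓; rule 4 ✓; rule 5 ✓.

noun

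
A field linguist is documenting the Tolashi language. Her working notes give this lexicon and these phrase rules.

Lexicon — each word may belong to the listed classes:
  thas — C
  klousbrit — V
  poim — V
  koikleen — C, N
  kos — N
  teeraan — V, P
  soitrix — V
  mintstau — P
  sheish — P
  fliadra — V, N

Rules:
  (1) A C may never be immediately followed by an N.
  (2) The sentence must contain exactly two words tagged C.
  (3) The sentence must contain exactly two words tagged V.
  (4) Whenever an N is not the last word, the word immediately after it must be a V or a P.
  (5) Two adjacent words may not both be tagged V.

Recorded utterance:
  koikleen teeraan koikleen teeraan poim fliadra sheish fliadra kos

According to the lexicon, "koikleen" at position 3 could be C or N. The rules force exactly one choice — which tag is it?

C

Candidates per position — 1:koikleen {C,N}; 2:teeraan {V,P}; 3:koikleen {C,N}; 4:teeraan {V,P}; 5:poim {V}; 6:fliadra {V,N}; 7:sheish {P}; 8:fliadra {V,N}; 9:kos {N}.
If word 1 were N, no tagging could satisfy rule 2; so word 1 is C.
If word 3 were N, no tagging could satisfy rule 2; so word 3 is C.
If word 4 were V, no tagging could satisfy rule 5; so word 4 is P.
If word 6 were V, no tagging could satisfy rule 5; so word 6 is N.
If word 8 were N, no tagging could satisfy rule 4; so word 8 is V.
If word 2 were V, no tagging could satisfy rule 3; so word 2 is P.
That leaves exactly one tagging: C P C P V N P V N.
Checking: rule 1 ✓; rule 2 ✓; rule 3 ✓; rule 4 ✓; rule 5 ✓.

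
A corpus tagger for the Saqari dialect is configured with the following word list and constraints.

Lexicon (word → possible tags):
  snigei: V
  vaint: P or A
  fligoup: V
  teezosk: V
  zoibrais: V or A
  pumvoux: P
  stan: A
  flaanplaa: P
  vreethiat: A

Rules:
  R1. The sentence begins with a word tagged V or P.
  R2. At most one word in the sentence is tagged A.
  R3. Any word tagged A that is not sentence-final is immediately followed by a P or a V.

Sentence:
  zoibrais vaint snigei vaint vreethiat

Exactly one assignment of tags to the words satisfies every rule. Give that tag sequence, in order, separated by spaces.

V P V P A

Candidates per position — 1:zoibrais {V,A}; 2:vaint {P,A}; 3:snigei {V}; 4:vaint {P,A}; 5:vreethiat {A}.
Position 1: A is ruled out by rule 1; that leaves V.
Position 2: A is ruled out by rule 2; that leaves P.
Position 4: A is ruled out by rule 2; that leaves P.
So the tagging must be: V P V P A.
Checking: rule 1 ok; rule 2 ok; rule 3 ok.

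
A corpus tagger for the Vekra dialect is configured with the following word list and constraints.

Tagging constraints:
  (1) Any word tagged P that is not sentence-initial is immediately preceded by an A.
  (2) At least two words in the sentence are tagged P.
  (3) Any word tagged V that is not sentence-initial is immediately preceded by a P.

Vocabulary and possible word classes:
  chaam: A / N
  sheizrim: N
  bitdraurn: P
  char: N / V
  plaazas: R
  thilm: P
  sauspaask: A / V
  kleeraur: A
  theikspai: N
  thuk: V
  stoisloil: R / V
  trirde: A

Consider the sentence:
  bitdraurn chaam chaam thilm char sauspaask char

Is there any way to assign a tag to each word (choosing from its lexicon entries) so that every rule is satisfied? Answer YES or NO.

Candidates per position — 1:bitdraurn {P}; 2:chaam {A,N}; 3:chaam {A,N}; 4:thilm {P}; 5:char {N,V}; 6:sauspaask {A,V}; 7:char {N,V}.
One satisfying assignment: P A A P V A N.
Checking: rule 1 ok; rule 2 ok; rule 3 ok.

YES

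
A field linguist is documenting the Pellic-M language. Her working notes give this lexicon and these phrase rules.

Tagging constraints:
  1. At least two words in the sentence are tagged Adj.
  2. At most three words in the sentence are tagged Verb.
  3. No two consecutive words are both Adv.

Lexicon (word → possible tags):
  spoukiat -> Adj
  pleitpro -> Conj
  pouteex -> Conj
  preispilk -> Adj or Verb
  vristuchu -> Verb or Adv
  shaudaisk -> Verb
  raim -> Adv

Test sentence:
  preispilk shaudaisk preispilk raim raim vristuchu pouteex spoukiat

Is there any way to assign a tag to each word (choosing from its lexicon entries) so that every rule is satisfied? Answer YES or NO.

NO

Candidates per position — 1:preispilk {Adj,Verb}; 2:shaudaisk {Verb}; 3:preispilk {Adj,Verb}; 4:raim {Adv}; 5:raim {Adv}; 6:vristuchu {Verb,Adv}; 7:pouteex {Conj}; 8:spoukiat {Adj}.
Rule 3 cannot be satisfied by any choice of tags from the lexicon.
So there is no consistent tagging.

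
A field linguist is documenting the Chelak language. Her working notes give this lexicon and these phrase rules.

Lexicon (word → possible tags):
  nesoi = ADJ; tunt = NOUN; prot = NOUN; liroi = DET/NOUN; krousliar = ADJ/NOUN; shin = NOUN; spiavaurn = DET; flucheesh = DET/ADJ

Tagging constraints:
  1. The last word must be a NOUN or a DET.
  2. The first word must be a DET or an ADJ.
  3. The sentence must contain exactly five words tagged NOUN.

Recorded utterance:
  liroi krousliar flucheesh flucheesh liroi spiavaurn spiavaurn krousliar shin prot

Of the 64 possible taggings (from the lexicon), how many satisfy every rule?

Candidates per position — 1:liroi {DET,NOUN}; 2:krousliar {ADJ,NOUN}; 3:flucheesh {DET,ADJ}; 4:flucheesh {DET,ADJ}; 5:liroi {DET,NOUN}; 6:spiavaurn {DET}; 7:spiavaurn {DET}; 8:krousliar {ADJ,NOUN}; 9:shin {NOUN}; 10:prot {NOUN}.
There are 64 candidate sequences in total.
The sequences that satisfy every rule: DET NOUN DET DET NOUN DET DET NOUN NOUN NOUN; DET NOUN DET ADJ NOUN DET DET NOUN NOUN NOUN; DET NOUN ADJ DET NOUN DET DET NOUN NOUN NOUN; DET NOUN ADJ ADJ NOUN DET DET NOUN NOUN NOUN.
Count = 4.

4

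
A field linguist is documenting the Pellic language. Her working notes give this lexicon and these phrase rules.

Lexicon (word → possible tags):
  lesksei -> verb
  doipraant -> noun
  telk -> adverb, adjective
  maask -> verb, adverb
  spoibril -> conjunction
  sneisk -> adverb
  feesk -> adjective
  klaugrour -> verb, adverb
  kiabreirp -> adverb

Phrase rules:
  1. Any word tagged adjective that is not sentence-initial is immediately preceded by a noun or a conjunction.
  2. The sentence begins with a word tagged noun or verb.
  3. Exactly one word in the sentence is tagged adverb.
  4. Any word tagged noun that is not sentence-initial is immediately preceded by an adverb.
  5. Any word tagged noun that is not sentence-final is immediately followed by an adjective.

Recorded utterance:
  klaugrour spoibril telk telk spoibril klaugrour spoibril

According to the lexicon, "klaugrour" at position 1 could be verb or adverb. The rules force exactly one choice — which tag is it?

verb

Candidates per position — 1:klaugrour {verb,adverb}; 2:spoibril {conjunction}; 3:telk {adverb,adjective}; 4:telk {adverb,adjective}; 5:spoibril {conjunction}; 6:klaugrour {verb,adverb}; 7:spoibril {conjunction}.
Position 1: adverb is ruled out by rule 2; that leaves verb.
Position 4: adjective is ruled out by rule 1; that leaves adverb.
Position 6: adverb is ruled out by rule 3; that leaves verb.
Position 3: adverb is ruled out by rule 3; that leaves adjective.
That leaves exactly one tagging: verb conjunction adjective adverb conjunction verb conjunction.
Rule-by-rule: rule 1 holds; rule 2 holds; rule 3 holds; rule 4 holds; rule 5 holds.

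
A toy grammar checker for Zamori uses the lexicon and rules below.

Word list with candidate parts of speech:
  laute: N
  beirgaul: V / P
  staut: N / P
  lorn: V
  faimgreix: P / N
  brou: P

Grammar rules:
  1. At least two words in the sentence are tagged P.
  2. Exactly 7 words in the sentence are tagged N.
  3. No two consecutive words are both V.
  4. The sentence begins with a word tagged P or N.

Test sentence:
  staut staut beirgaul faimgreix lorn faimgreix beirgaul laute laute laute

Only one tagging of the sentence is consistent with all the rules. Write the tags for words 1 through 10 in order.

Candidates per position — 1:staut {N,P}; 2:staut {N,P}; 3:beirgaul {V,P}; 4:faimgreix {P,N}; 5:lorn {V}; 6:faimgreix {P,N}; 7:beirgaul {V,P}; 8:laute {N}; 9:laute {N}; 10:laute {N}.
Position 1: P is ruled out by rule 2; that leaves N.
Position 2: P is ruled out by rule 2; that leaves N.
Position 4: P is ruled out by rule 2; that leaves N.
Position 6: P is ruled out by rule 2; that leaves N.
Position 7: V is ruled out by rule 1; that leaves P.
Position 3: V is ruled out by rule 1; that leaves P.
The unique satisfying tagging is: N N P N V N P N N N.
Verifying each rule — rule 1 satisfied; rule 2 satisfied; rule 3 satisfied; rule 4 satisfied.

N N P N V N P N N N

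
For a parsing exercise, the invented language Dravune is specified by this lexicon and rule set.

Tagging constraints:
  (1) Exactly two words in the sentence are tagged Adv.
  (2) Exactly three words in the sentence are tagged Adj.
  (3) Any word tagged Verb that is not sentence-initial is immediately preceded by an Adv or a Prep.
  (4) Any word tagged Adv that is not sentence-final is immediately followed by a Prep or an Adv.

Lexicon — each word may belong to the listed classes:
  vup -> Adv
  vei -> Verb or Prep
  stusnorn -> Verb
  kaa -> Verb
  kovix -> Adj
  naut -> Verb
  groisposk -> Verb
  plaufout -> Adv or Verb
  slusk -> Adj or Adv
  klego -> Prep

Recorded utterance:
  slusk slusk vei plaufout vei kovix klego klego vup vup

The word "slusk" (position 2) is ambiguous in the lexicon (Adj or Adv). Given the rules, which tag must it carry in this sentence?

Adj

Candidates per position — 1:slusk {Adj,Adv}; 2:slusk {Adj,Adv}; 3:vei {Verb,Prep}; 4:plaufout {Adv,Verb}; 5:vei {Verb,Prep}; 6:kovix {Adj}; 7:klego {Prep}; 8:klego {Prep}; 9:vup {Adv}; 10:vup {Adv}.
Position 1: tagging it Adv would leave rule 1 unsatisfiable, so it must be Adj.
Position 2: tagging it Adv would leave rule 1 unsatisfiable, so it must be Adj.
Position 3: tagging it Verb would leave rule 3 unsatisfiable, so it must be Prep.
Position 4: tagging it Adv would leave rule 1 unsatisfiable, so it must be Verb.
Position 5: tagging it Verb would leave rule 3 unsatisfiable, so it must be Prep.
That leaves exactly one tagging: Adj Adj Prep Verb Prep Adj Prep Prep Adv Adv.
Checking: rule 1 satisfied; rule 2 satisfied; rule 3 satisfied; rule 4 satisfied.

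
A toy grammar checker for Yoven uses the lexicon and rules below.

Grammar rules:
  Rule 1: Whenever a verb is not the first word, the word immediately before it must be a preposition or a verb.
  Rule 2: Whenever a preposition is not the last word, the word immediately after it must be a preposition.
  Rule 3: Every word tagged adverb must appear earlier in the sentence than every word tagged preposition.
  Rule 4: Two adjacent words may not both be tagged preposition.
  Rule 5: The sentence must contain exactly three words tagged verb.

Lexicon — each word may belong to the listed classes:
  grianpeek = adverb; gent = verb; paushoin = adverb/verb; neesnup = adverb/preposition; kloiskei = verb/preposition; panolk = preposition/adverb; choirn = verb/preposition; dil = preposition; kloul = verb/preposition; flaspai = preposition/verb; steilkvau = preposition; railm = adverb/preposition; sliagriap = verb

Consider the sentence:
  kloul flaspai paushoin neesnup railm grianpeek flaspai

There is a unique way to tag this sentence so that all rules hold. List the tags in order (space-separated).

Candidates per position — 1:kloul {verb,preposition}; 2:flaspai {preposition,verb}; 3:paushoin {adverb,verb}; 4:neesnup {adverb,preposition}; 5:railm {adverb,preposition}; 6:grianpeek {adverb}; 7:flaspai {preposition,verb}.
If word 1 were preposition, no tagging could satisfy rule 2; so word 1 is verb.
If word 2 were preposition, no tagging could satisfy rule 2; so word 2 is verb.
If word 4 were preposition, no tagging could satisfy rule 2; so word 4 is adverb.
If word 5 were preposition, no tagging could satisfy rule 2; so word 5 is adverb.
If word 7 were verb, no tagging could satisfy rule 1; so word 7 is preposition.
If word 3 were adverb, no tagging could satisfy rule 5; so word 3 is verb.
The unique satisfying tagging is: verb verb verb adverb adverb adverb preposition.
Checking: rule 1 satisfied; rule 2 satisfied; rule 3 satisfied; rule 4 satisfied; rule 5 satisfied.

verb verb verb adverb adverb adverb preposition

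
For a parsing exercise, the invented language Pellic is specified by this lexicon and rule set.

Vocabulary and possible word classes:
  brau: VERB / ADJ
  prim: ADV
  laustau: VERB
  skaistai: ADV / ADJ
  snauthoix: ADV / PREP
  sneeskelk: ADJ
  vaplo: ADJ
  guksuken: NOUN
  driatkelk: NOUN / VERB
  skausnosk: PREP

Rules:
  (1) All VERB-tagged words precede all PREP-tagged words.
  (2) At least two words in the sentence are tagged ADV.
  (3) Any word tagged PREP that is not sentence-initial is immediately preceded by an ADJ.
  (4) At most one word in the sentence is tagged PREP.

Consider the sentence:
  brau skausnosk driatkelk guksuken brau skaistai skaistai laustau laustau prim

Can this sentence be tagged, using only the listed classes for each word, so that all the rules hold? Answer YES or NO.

NO

Candidates per position — 1:brau {VERB,ADJ}; 2:skausnosk {PREP}; 3:driatkelk {NOUN,VERB}; 4:guksuken {NOUN}; 5:brau {VERB,ADJ}; 6:skaistai {ADV,ADJ}; 7:skaistai {ADV,ADJ}; 8:laustau {VERB}; 9:laustau {VERB}; 10:prim {ADV}.
Rule 1 cannot be satisfied by any choice of tags from the lexicon.
So there is no consistent tagging.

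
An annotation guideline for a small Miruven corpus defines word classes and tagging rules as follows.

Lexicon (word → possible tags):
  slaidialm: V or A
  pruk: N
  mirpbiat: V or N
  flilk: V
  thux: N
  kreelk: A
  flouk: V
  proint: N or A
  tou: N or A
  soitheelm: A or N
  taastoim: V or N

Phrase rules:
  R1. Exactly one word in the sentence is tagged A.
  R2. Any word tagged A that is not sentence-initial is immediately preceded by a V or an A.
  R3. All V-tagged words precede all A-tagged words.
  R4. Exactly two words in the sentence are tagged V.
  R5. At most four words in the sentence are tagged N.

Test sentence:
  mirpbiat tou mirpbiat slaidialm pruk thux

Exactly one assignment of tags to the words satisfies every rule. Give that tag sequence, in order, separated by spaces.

V N V A N N

Candidates per position — 1:mirpbiat {V,N}; 2:tou {N,A}; 3:mirpbiat {V,N}; 4:slaidialm {V,A}; 5:pruk {N}; 6:thux {N}.
The remaining ambiguous positions (1, 2, 3, 4) are resolved jointly — only one combination satisfies every rule.
The only consistent sequence is: V N V A N N.
Check: rule 1 holds; rule 2 holds; rule 3 holds; rule 4 holds; rule 5 holds.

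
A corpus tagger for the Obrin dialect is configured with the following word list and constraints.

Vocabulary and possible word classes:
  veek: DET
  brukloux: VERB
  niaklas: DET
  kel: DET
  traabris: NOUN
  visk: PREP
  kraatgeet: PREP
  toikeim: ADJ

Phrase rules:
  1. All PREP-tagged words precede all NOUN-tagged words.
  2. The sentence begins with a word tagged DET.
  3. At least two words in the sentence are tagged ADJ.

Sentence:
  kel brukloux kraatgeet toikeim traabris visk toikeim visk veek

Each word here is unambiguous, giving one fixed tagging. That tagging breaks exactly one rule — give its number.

1

Fixed tagging: DET VERB PREP ADJ NOUN PREP ADJ PREP DET.
Rule check: R1 fails, R2 ok, R3 ok.
Only rule 1 fails.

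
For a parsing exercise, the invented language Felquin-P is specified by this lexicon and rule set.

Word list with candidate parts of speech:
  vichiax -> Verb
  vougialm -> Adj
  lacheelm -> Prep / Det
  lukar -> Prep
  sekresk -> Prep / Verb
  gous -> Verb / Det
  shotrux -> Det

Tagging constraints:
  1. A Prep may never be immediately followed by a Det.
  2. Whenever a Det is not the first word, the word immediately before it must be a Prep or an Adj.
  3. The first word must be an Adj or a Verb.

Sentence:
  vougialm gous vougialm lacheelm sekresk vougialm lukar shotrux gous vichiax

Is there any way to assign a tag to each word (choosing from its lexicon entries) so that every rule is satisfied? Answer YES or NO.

Candidates per position — 1:vougialm {Adj}; 2:gous {Verb,Det}; 3:vougialm {Adj}; 4:lacheelm {Prep,Det}; 5:sekresk {Prep,Verb}; 6:vougialm {Adj}; 7:lukar {Prep}; 8:shotrux {Det}; 9:gous {Verb,Det}; 10:vichiax {Verb}.
Rule 1 cannot be satisfied by any choice of tags from the lexicon.
So there is no consistent tagging.

NO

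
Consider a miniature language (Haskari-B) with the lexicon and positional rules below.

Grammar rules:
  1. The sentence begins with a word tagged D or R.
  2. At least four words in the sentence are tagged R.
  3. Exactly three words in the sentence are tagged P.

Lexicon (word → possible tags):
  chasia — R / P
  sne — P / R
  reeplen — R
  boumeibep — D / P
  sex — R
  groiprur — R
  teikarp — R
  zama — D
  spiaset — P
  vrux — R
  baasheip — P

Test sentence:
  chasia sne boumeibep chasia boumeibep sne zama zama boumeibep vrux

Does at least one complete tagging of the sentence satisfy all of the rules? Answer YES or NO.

Candidates per position — 1:chasia {R,P}; 2:sne {P,R}; 3:boumeibep {D,P}; 4:chasia {R,P}; 5:boumeibep {D,P}; 6:sne {P,R}; 7:zama {D}; 8:zama {D}; 9:boumeibep {D,P}; 10:vrux {R}.
One satisfying assignment: R R D P P R D D P R.
Verifying each rule — rule 1 holds; rule 2 holds; rule 3 holds.

YES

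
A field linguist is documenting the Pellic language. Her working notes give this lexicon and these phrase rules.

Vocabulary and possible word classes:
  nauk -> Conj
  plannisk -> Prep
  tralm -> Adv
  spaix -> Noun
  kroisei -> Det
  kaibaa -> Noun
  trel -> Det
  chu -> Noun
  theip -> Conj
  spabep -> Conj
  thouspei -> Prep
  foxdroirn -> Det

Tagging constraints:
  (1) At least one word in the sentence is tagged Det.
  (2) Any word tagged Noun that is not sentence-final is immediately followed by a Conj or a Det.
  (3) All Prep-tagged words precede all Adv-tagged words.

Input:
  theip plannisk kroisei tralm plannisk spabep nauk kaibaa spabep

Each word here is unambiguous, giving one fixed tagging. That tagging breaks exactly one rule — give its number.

3

Fixed tagging: Conj Prep Det Adv Prep Conj Conj Noun Conj.
Applying the rules: R1 holds, R2 holds, R3 violated.
Only rule 3 fails.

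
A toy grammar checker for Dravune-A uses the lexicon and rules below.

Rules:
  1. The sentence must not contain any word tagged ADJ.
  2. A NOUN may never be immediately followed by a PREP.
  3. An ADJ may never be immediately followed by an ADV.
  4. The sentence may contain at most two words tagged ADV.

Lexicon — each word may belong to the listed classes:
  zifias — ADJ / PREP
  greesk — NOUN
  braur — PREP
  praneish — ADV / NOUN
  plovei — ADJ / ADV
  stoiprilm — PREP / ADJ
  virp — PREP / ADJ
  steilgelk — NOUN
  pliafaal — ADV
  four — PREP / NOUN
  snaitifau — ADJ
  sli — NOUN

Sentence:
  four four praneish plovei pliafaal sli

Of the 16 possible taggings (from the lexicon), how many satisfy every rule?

3

Candidates per position — 1:four {PREP,NOUN}; 2:four {PREP,NOUN}; 3:praneish {ADV,NOUN}; 4:plovei {ADJ,ADV}; 5:pliafaal {ADV}; 6:sli {NOUN}.
There are 16 candidate sequences in total.
The sequences that satisfy every rule: PREP PREP NOUN ADV ADV NOUN; PREP NOUN NOUN ADV ADV NOUN; NOUN NOUN NOUN ADV ADV NOUN.
Count = 3.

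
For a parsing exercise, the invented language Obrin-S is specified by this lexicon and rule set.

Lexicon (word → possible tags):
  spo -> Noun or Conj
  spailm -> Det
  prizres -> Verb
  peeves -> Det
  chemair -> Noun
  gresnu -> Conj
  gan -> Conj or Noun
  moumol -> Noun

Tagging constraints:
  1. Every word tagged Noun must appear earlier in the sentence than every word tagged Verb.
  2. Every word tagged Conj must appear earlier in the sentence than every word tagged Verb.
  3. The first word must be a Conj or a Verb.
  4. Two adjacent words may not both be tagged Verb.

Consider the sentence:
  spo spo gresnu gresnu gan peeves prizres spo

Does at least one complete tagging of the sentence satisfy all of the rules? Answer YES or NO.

NO

Candidates per position — 1:spo {Noun,Conj}; 2:spo {Noun,Conj}; 3:gresnu {Conj}; 4:gresnu {Conj}; 5:gan {Conj,Noun}; 6:peeves {Det}; 7:prizres {Verb}; 8:spo {Noun,Conj}.
Every candidate sequence violates at least one rule; no consistent tagging exists.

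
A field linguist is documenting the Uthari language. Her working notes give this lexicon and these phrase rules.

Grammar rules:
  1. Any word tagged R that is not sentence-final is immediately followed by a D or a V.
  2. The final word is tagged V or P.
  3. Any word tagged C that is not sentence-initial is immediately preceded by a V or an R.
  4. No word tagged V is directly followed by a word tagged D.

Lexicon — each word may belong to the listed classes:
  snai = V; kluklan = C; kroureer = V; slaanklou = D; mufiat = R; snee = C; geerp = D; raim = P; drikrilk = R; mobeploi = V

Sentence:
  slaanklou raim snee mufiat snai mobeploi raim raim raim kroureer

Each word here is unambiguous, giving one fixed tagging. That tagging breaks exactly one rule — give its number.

3

Fixed tagging: D P C R V V P P P V.
Rule check: R1 ✓, R2 ✓, R3 ✗, R4 ✓.
Only rule 3 fails.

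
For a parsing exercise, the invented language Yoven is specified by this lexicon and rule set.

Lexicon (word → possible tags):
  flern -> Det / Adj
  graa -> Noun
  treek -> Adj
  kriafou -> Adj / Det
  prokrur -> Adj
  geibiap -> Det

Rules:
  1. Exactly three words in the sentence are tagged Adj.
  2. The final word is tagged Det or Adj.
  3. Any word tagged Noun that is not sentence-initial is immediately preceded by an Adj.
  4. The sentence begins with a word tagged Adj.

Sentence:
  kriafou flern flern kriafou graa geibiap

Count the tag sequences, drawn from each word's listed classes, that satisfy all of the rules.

Candidates per position — 1:kriafou {Adj,Det}; 2:flern {Det,Adj}; 3:flern {Det,Adj}; 4:kriafou {Adj,Det}; 5:graa {Noun}; 6:geibiap {Det}.
There are 16 candidate sequences in total.
The sequences that satisfy every rule: Adj Det Adj Adj Noun Det; Adj Adj Det Adj Noun Det.
Count = 2.

2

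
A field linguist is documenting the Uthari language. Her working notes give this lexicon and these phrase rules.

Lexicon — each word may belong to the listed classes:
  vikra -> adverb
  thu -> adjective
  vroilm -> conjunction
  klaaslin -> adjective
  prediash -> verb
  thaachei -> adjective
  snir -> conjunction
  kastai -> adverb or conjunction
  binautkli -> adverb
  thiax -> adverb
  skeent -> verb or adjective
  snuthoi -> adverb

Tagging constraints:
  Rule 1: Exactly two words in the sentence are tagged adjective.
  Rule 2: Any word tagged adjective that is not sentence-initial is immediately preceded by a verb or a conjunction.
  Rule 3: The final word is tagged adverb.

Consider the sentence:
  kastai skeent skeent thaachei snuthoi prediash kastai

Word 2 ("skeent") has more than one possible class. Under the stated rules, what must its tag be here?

Candidates per position — 1:kastai {adverb,conjunction}; 2:skeent {verb,adjective}; 3:skeent {verb,adjective}; 4:thaachei {adjective}; 5:snuthoi {adverb}; 6:prediash {verb}; 7:kastai {adverb,conjunction}.
Word 3 cannot be adjective — rule 2 would then fail for every completion. It is verb.
Word 7 cannot be conjunction — rule 3 would then fail for every completion. It is adverb.
Word 2 cannot be verb — rule 1 would then fail for every completion. It is adjective.
Word 1 cannot be adverb — rule 2 would then fail for every completion. It is conjunction.
That leaves exactly one tagging: conjunction adjective verb adjective adverb verb adverb.
Rule-by-rule: rule 1 ok; rule 2 ok; rule 3 ok.

adjective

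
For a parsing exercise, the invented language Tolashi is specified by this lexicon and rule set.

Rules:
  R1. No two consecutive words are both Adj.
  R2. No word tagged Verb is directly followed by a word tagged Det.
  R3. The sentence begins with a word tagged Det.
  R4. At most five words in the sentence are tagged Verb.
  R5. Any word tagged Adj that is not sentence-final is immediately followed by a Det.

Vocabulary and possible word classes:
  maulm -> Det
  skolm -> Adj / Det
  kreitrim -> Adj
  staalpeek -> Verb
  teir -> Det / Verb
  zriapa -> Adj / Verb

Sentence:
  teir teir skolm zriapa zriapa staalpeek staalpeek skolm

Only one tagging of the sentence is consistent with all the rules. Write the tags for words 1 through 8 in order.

Candidates per position — 1:teir {Det,Verb}; 2:teir {Det,Verb}; 3:skolm {Adj,Det}; 4:zriapa {Adj,Verb}; 5:zriapa {Adj,Verb}; 6:staalpeek {Verb}; 7:staalpeek {Verb}; 8:skolm {Adj,Det}.
If word 1 were Verb, no tagging could satisfy rule 3; so word 1 is Det.
If word 3 were Adj, no tagging could satisfy rule 5; so word 3 is Det.
If word 4 were Adj, no tagging could satisfy rule 5; so word 4 is Verb.
If word 5 were Adj, no tagging could satisfy rule 5; so word 5 is Verb.
If word 8 were Det, no tagging could satisfy rule 2; so word 8 is Adj.
If word 2 were Verb, no tagging could satisfy rule 2; so word 2 is Det.
The only consistent sequence is: Det Det Det Verb Verb Verb Verb Adj.
Checking: rule 1 ✓; rule 2 ✓; rule 3 ✓; rule 4 ✓; rule 5 ✓.

Det Det Det Verb Verb Verb Verb Adj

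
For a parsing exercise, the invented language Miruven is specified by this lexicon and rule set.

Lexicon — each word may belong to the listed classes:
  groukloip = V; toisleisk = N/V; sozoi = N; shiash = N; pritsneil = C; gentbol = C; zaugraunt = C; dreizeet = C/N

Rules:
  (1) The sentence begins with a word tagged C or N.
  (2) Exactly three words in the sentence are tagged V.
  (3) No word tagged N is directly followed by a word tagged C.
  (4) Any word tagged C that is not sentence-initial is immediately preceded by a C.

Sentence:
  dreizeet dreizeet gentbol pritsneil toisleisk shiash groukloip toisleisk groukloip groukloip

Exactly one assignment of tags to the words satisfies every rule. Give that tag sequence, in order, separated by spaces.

C C C C N N V N V V

Candidates per position — 1:dreizeet {C,N}; 2:dreizeet {C,N}; 3:gentbol {C}; 4:pritsneil {C}; 5:toisleisk {N,V}; 6:shiash {N}; 7:groukloip {V}; 8:toisleisk {N,V}; 9:groukloip {V}; 10:groukloip {V}.
Position 1: N is ruled out by rule 3; that leaves C.
Position 2: N is ruled out by rule 3; that leaves C.
Position 5: V is ruled out by rule 2; that leaves N.
Position 8: V is ruled out by rule 2; that leaves N.
So the tagging must be: C C C C N N V N V V.
Checking: rule 1 ok; rule 2 ok; rule 3 ok; rule 4 ok.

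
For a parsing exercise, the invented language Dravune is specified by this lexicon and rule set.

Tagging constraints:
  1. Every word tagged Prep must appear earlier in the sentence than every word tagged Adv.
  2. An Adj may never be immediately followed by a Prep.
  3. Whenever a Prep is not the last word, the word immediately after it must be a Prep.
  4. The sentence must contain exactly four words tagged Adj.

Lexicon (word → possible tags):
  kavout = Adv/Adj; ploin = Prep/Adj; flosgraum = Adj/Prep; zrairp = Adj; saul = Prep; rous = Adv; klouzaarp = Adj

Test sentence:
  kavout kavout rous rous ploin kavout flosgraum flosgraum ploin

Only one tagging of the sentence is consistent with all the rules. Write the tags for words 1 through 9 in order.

Adv Adv Adv Adv Adj Adv Adj Adj Adj

Candidates per position — 1:kavout {Adv,Adj}; 2:kavout {Adv,Adj}; 3:rous {Adv}; 4:rous {Adv}; 5:ploin {Prep,Adj}; 6:kavout {Adv,Adj}; 7:flosgraum {Adj,Prep}; 8:flosgraum {Adj,Prep}; 9:ploin {Prep,Adj}.
Word 5 cannot be Prep — rule 1 would then fail for every completion. It is Adj.
Word 7 cannot be Prep — rule 1 would then fail for every completion. It is Adj.
Word 8 cannot be Prep — rule 1 would then fail for every completion. It is Adj.
Word 9 cannot be Prep — rule 1 would then fail for every completion. It is Adj.
Word 1 cannot be Adj — rule 4 would then fail for every completion. It is Adv.
Word 2 cannot be Adj — rule 4 would then fail for every completion. It is Adv.
Word 6 cannot be Adj — rule 4 would then fail for every completion. It is Adv.
So the tagging must be: Adv Adv Adv Adv Adj Adv Adj Adj Adj.
Checking: rule 1 holds; rule 2 holds; rule 3 holds; rule 4 holds.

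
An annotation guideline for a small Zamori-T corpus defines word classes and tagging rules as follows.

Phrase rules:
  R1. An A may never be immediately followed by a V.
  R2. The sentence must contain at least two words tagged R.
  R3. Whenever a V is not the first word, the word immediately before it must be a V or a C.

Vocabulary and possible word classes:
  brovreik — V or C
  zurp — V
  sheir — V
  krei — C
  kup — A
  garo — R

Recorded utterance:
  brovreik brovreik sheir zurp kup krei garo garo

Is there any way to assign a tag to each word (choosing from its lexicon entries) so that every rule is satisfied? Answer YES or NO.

YES

Candidates per position — 1:brovreik {V,C}; 2:brovreik {V,C}; 3:sheir {V}; 4:zurp {V}; 5:kup {A}; 6:krei {C}; 7:garo {R}; 8:garo {R}.
One satisfying assignment: V C V V A C R R.
Checking: rule 1 holds; rule 2 holds; rule 3 holds.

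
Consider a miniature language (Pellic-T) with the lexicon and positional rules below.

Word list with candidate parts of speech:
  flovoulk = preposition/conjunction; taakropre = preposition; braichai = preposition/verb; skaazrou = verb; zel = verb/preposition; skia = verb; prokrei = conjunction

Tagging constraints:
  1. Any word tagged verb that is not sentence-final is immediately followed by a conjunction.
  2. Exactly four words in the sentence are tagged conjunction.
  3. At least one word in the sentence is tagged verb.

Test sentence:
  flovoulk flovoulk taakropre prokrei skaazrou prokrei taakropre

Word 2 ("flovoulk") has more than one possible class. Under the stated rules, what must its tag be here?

Candidates per position — 1:flovoulk {preposition,conjunction}; 2:flovoulk {preposition,conjunction}; 3:taakropre {preposition}; 4:prokrei {conjunction}; 5:skaazrou {verb}; 6:prokrei {conjunction}; 7:taakropre {preposition}.
At position 1, choosing preposition makes rule 2 impossible to satisfy; hence conjunction.
At position 2, choosing preposition makes rule 2 impossible to satisfy; hence conjunction.
The only consistent sequence is: conjunction conjunction preposition conjunction verb conjunction preposition.
Verifying each rule — rule 1 satisfied; rule 2 satisfied; rule 3 satisfied.

conjunction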